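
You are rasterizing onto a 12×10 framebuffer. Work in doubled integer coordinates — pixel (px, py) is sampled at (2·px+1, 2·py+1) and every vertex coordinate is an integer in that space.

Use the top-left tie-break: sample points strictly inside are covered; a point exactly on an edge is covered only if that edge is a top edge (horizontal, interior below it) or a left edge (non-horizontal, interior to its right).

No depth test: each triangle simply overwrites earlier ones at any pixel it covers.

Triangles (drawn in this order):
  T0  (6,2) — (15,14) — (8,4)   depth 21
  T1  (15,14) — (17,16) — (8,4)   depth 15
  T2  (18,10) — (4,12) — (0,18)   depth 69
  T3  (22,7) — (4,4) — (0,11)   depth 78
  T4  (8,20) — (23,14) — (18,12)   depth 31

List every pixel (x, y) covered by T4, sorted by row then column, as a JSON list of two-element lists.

T0:
  2·area = 6  (B↔C swapped to make it positive)
  edge (6, 2)→(8, 4): d=(2,2) right/bottom  bias=-1
  edge (8, 4)→(15, 14): d=(7,10) right/bottom  bias=-1
  edge (15, 14)→(6, 2): d=(-9,-12) top-left  bias=+0
    (2,0)@(5, 1): e=[0,9,-3] → .  [on edge]
    (3,1)@(7, 3): e=[0,3,3] → .  [on edge]
    (4,2)@(9, 5): e=[0,-3,9] → .  [on edge]
    (5,3)@(11, 7): e=[0,-9,15] → .  [on edge]
    (6,4)@(13, 9): e=[0,-15,21] → .  [on edge]
    (7,5)@(15, 11): e=[0,-21,27] → .  [on edge]
    (8,6)@(17, 13): e=[0,-27,33] → .  [on edge]
    (9,7)@(19, 15): e=[0,-33,39] → .  [on edge]
    (10,8)@(21, 17): e=[0,-39,45] → .  [on edge]
    (11,9)@(23, 19): e=[0,-45,51] → .  [on edge]
  covered (0 px):
    . . . . . . . . . . . .
    . . . . . . . . . . . .
    . . . . . . . . . . . .
    . . . . . . . . . . . .
    . . . . . . . . . . . .
    . . . . . . . . . . . .
    . . . . . . . . . . . .
    . . . . . . . . . . . .
    . . . . . . . . . . . .
    . . . . . . . . . . . .
T1:
  2·area = 6  (B↔C swapped to make it positive)
  edge (15, 14)→(8, 4): d=(-7,-10) top-left  bias=+0
  edge (8, 4)→(17, 16): d=(9,12) right/bottom  bias=-1
  edge (17, 16)→(15, 14): d=(-2,-2) top-left  bias=+0
    (6,5)@(13, 11): e=[1,3,2] → X
    (7,5)@(15, 11): e=[21,-21,6] → .
    (6,6)@(13, 13): e=[-13,21,-2] → .
  covered (1 px):
    . . . . . . . . . . . .
    . . . . . . . . . . . .
    . . . . . . . . . . . .
    . . . . . . . . . . . .
    . . . . . . . . . . . .
    . . . . . . X . . . . .
    . . . . . . . . . . . .
    . . . . . . . . . . . .
    . . . . . . . . . . . .
    . . . . . . . . . . . .
T2:
  2·area = 76  (B↔C swapped to make it positive)
  edge (18, 10)→(0, 18): d=(-18,8) right/bottom  bias=-1
  edge (0, 18)→(4, 12): d=(4,-6) top-left  bias=+0
  edge (4, 12)→(18, 10): d=(14,-2) top-left  bias=+0
    (5,5)@(11, 11): e=[38,38,0] → X  [on edge]
    (6,5)@(13, 11): e=[22,50,4] → X
    (7,5)@(15, 11): e=[6,62,8] → X
    (8,5)@(17, 11): e=[-10,74,12] → .
    (2,6)@(5, 13): e=[50,10,16] → X
    (3,6)@(7, 13): e=[34,22,20] → X
    (4,6)@(9, 13): e=[18,34,24] → X
    (6,6)@(13, 13): e=[-14,58,32] → .
    (7,6)@(15, 13): e=[-30,70,36] → .
    (1,7)@(3, 15): e=[30,6,40] → X
    (3,7)@(7, 15): e=[-2,30,48] → .
    (4,7)@(9, 15): e=[-18,42,52] → .
  covered (10 px):
    . . . . . . . . . . . .
    . . . . . . . . . . . .
    . . . . . . . . . . . .
    . . . . . . . . . . . .
    . . . . . . . . . . . .
    . . . . . X X X . . . .
    . . X X X X . . . . . .
    . X X . . . . . . . . .
    X . . . . . . . . . . .
    . . . . . . . . . . . .
T3:
  2·area = 138  (B↔C swapped to make it positive)
  edge (22, 7)→(0, 11): d=(-22,4) right/bottom  bias=-1
  edge (0, 11)→(4, 4): d=(4,-7) top-left  bias=+0
  edge (4, 4)→(22, 7): d=(18,3) right/bottom  bias=-1
    (2,2)@(5, 5): e=[112,11,15] → X
    (3,2)@(7, 5): e=[104,25,9] → X
    (4,2)@(9, 5): e=[96,39,3] → X
    (5,2)@(11, 5): e=[88,53,-3] → .
    (1,3)@(3, 7): e=[76,5,57] → X
    (5,3)@(11, 7): e=[44,61,33] → X
    (6,3)@(13, 7): e=[36,75,27] → X
    (7,3)@(15, 7): e=[28,89,21] → X
    (8,3)@(17, 7): e=[20,103,15] → X
    (9,3)@(19, 7): e=[12,117,9] → X
    (10,3)@(21, 7): e=[4,131,3] → X
    (11,3)@(23, 7): e=[-4,145,-3] → .
    (5,4)@(11, 9): e=[0,69,69] → .  [on edge]
  covered (17 px):
    . . . . . . . . . . . .
    . . . . . . . . . . . .
    . . X X X . . . . . . .
    . X X X X X X X X X X .
    . X X X X . . . . . . .
    . . . . . . . . . . . .
    . . . . . . . . . . . .
    . . . . . . . . . . . .
    . . . . . . . . . . . .
    . . . . . . . . . . . .
T4:
  2·area = 60  (B↔C swapped to make it positive)
  edge (8, 20)→(18, 12): d=(10,-8) top-left  bias=+0
  edge (18, 12)→(23, 14): d=(5,2) right/bottom  bias=-1
  edge (23, 14)→(8, 20): d=(-15,6) right/bottom  bias=-1
    (8,6)@(17, 13): e=[2,7,51] → X
    (9,6)@(19, 13): e=[18,3,39] → X
    (10,6)@(21, 13): e=[34,-1,27] → .
    (7,7)@(15, 15): e=[6,21,33] → X
    (10,7)@(21, 15): e=[54,9,-3] → .
    (6,8)@(13, 17): e=[10,35,15] → X
    (8,8)@(17, 17): e=[42,27,-9] → .
    (9,8)@(19, 17): e=[58,23,-21] → .
    (6,9)@(13, 19): e=[30,45,-15] → .
    (7,9)@(15, 19): e=[46,41,-27] → .
  covered (7 px):
    . . . . . . . . . . . .
    . . . . . . . . . . . .
    . . . . . . . . . . . .
    . . . . . . . . . . . .
    . . . . . . . . . . . .
    . . . . . . . . . . . .
    . . . . . . . . X X . .
    . . . . . . . X X X . .
    . . . . . . X X . . . .
    . . . . . . . . . . . .

Result: [[8,6],[9,6],[7,7],[8,7],[9,7],[6,8],[7,8]]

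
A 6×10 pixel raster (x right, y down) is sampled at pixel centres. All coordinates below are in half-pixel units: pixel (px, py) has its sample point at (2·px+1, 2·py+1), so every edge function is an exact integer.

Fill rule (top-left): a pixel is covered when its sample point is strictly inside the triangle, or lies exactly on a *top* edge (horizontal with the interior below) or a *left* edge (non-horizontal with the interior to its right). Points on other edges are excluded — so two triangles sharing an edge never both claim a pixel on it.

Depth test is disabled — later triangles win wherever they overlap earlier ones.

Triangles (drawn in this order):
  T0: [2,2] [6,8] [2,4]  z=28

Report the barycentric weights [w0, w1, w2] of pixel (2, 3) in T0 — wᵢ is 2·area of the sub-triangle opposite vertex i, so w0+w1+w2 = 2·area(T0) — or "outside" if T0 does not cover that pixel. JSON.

T0:
  2·area = 8
  edge (2, 2)→(6, 8): d=(4,6) right/bottom  bias=-1
  edge (6, 8)→(2, 4): d=(-4,-4) top-left  bias=+0
  edge (2, 4)→(2, 2): d=(0,-2) top-left  bias=+0
    (0,1)@(1, 3): e=[10,0,-2] → ·  [on edge]
    (1,2)@(3, 5): e=[6,0,2] → #  [on edge]
    (2,2)@(5, 5): e=[-6,8,6] → ·
    (1,3)@(3, 7): e=[14,-8,2] → ·
    (2,3)@(5, 7): e=[2,0,6] → #  [on edge]
    (3,3)@(7, 7): e=[-10,8,10] → ·
    (2,4)@(5, 9): e=[10,-8,6] → ·
    (3,4)@(7, 9): e=[-2,0,10] → ·  [on edge]
    (4,5)@(9, 11): e=[-6,0,14] → ·  [on edge]
    (5,6)@(11, 13): e=[-10,0,18] → ·  [on edge]
  covered (2 px):
    · · · · · ·
    · · · · · ·
    · # · · · ·
    · · # · · ·
    · · · · · ·
    · · · · · ·
    · · · · · ·
    · · · · · ·
    · · · · · ·
    · · · · · ·

Result: [0,6,2]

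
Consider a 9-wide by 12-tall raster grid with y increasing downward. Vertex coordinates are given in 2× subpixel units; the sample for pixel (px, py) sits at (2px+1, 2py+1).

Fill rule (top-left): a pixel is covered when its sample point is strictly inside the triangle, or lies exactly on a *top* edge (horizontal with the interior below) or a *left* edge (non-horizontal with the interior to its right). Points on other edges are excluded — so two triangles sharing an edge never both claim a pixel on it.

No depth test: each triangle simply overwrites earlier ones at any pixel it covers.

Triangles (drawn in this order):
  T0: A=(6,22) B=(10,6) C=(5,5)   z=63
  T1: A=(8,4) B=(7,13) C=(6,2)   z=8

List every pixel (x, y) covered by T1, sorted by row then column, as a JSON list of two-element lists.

T0:
  2·area = 84  (B↔C swapped to make it positive)
  edge (6, 22)→(5, 5): d=(-1,-17) top-left  bias=+0
  edge (5, 5)→(10, 6): d=(5,1) right/bottom  bias=-1
  edge (10, 6)→(6, 22): d=(-4,16) right/bottom  bias=-1
    (2,2)@(5, 5): e=[0,0,84] → ·  [on edge]
    (3,3)@(7, 7): e=[32,8,44] → █
    (4,3)@(9, 7): e=[66,6,12] → █
    (5,3)@(11, 7): e=[100,4,-20] → ·
    (7,3)@(15, 7): e=[168,0,-84] → ·  [on edge]
    (3,4)@(7, 9): e=[30,18,36] → █
    (5,4)@(11, 9): e=[98,14,-28] → ·
    (3,5)@(7, 11): e=[28,28,28] → █
    (4,5)@(9, 11): e=[62,26,-4] → ·
    (3,6)@(7, 13): e=[26,38,20] → █
    (4,6)@(9, 13): e=[60,36,-12] → ·
    (3,7)@(7, 15): e=[24,48,12] → █
  covered (8 px):
    · · · · · · · · ·
    · · · · · · · · ·
    · · · · · · · · ·
    · · · █ █ · · · ·
    · · · █ █ · · · ·
    · · · █ · · · · ·
    · · · █ · · · · ·
    · · · █ · · · · ·
    · · · █ · · · · ·
    · · · · · · · · ·
    · · · · · · · · ·
    · · · · · · · · ·
T1:
  2·area = 20
  edge (8, 4)→(7, 13): d=(-1,9) right/bottom  bias=-1
  edge (7, 13)→(6, 2): d=(-1,-11) top-left  bias=+0
  edge (6, 2)→(8, 4): d=(2,2) right/bottom  bias=-1
    (2,0)@(5, 1): e=[30,-10,0] → ·  [on edge]
    (3,1)@(7, 3): e=[10,10,0] → ·  [on edge]
    (3,2)@(7, 5): e=[8,8,4] → █
    (4,2)@(9, 5): e=[-10,30,0] → ·  [on edge]
    (3,3)@(7, 7): e=[6,6,8] → █
    (4,3)@(9, 7): e=[-12,28,4] → ·
    (5,3)@(11, 7): e=[-30,50,0] → ·  [on edge]
    (3,4)@(7, 9): e=[4,4,12] → █
    (4,4)@(9, 9): e=[-14,26,8] → ·
    (6,4)@(13, 9): e=[-50,70,0] → ·  [on edge]
    (3,5)@(7, 11): e=[2,2,16] → █
    (4,5)@(9, 11): e=[-16,24,12] → ·
    (7,5)@(15, 11): e=[-70,90,0] → ·  [on edge]
    (3,6)@(7, 13): e=[0,0,20] → ·  [on edge]
    (8,6)@(17, 13): e=[-90,110,0] → ·  [on edge]
  covered (4 px):
    · · · · · · · · ·
    · · · · · · · · ·
    · · · █ · · · · ·
    · · · █ · · · · ·
    · · · █ · · · · ·
    · · · █ · · · · ·
    · · · · · · · · ·
    · · · · · · · · ·
    · · · · · · · · ·
    · · · · · · · · ·
    · · · · · · · · ·
    · · · · · · · · ·

Answer: [[3,2],[3,3],[3,4],[3,5]]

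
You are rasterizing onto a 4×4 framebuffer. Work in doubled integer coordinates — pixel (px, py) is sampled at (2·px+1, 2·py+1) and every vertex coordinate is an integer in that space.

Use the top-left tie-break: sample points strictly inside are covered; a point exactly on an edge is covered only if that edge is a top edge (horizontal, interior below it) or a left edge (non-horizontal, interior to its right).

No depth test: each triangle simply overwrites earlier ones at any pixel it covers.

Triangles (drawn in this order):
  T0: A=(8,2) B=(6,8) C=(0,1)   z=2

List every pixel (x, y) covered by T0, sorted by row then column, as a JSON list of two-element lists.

T0:
  2·area = 50
  edge (8, 2)→(6, 8): d=(-2,6) right/bottom  bias=-1
  edge (6, 8)→(0, 1): d=(-6,-7) top-left  bias=+0
  edge (0, 1)→(8, 2): d=(8,1) right/bottom  bias=-1
    (1,1)@(3, 3): e=[28,9,13] → #
    (2,1)@(5, 3): e=[16,23,11] → #
    (3,1)@(7, 3): e=[4,37,9] → #
    (1,2)@(3, 5): e=[24,-3,29] → ·
    (2,2)@(5, 5): e=[12,11,27] → #
    (3,2)@(7, 5): e=[0,25,25] → ·  [on edge]
    (2,3)@(5, 7): e=[8,-1,43] → ·
  covered (4 px):
    · · · ·
    · # # #
    · · # ·
    · · · ·

Answer: [[1,1],[2,1],[3,1],[2,2]]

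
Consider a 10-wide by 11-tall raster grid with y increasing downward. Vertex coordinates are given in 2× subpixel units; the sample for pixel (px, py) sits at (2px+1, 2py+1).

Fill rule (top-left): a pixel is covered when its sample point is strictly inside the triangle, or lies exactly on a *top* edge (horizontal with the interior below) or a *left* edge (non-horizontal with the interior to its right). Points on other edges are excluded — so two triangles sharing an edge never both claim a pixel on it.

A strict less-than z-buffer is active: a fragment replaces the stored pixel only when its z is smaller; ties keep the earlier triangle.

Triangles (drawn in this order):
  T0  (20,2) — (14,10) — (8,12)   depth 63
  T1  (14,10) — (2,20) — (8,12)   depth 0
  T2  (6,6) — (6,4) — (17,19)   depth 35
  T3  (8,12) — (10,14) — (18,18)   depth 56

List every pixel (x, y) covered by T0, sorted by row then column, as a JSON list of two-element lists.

T0:
  2·area = 36
  edge (20, 2)→(14, 10): d=(-6,8) right/bottom  bias=-1
  edge (14, 10)→(8, 12): d=(-6,2) right/bottom  bias=-1
  edge (8, 12)→(20, 2): d=(12,-10) top-left  bias=+0
    (9,1)@(19, 3): e=[2,32,2] → X
    (8,2)@(17, 5): e=[6,24,6] → X
    (9,2)@(19, 5): e=[-10,20,26] → .
    (7,3)@(15, 7): e=[10,16,10] → X
    (8,3)@(17, 7): e=[-6,12,30] → .
    (6,4)@(13, 9): e=[14,8,14] → X
    (7,4)@(15, 9): e=[-2,4,34] → .
    (8,4)@(17, 9): e=[-18,0,54] → .  [on edge]
    (5,5)@(11, 11): e=[18,0,18] → .  [on edge]
    (6,5)@(13, 11): e=[2,-4,38] → .
    (2,6)@(5, 13): e=[54,0,-18] → .  [on edge]
  covered (4 px):
    . . . . . . . . . .
    . . . . . . . . . X
    . . . . . . . . X .
    . . . . . . . X . .
    . . . . . . X . . .
    . . . . . . . . . .
    . . . . . . . . . .
    . . . . . . . . . .
    . . . . . . . . . .
    . . . . . . . . . .
    . . . . . . . . . .
T1:
  2·area = 36
  edge (14, 10)→(2, 20): d=(-12,10) right/bottom  bias=-1
  edge (2, 20)→(8, 12): d=(6,-8) top-left  bias=+0
  edge (8, 12)→(14, 10): d=(6,-2) top-left  bias=+0
    (8,4)@(17, 9): e=[-18,54,0] → .  [on edge]
    (5,5)@(11, 11): e=[18,18,0] → X  [on edge]
    (6,5)@(13, 11): e=[-2,34,4] → .
    (2,6)@(5, 13): e=[54,-18,0] → .  [on edge]
    (4,6)@(9, 13): e=[14,14,8] → X
    (5,6)@(11, 13): e=[-6,30,12] → .
    (3,7)@(7, 15): e=[10,10,16] → X
    (4,7)@(9, 15): e=[-10,26,20] → .
    (2,8)@(5, 17): e=[6,6,24] → X
    (3,8)@(7, 17): e=[-14,22,28] → .
    (1,9)@(3, 19): e=[2,2,32] → X
    (2,9)@(5, 19): e=[-18,18,36] → .
  covered (5 px):
    . . . . . . . . . .
    . . . . . . . . . .
    . . . . . . . . . .
    . . . . . . . . . .
    . . . . . . . . . .
    . . . . . X . . . .
    . . . . X . . . . .
    . . . X . . . . . .
    . . X . . . . . . .
    . X . . . . . . . .
    . . . . . . . . . .
T2:
  2·area = 22
  edge (6, 6)→(6, 4): d=(0,-2) top-left  bias=+0
  edge (6, 4)→(17, 19): d=(11,15) right/bottom  bias=-1
  edge (17, 19)→(6, 6): d=(-11,-13) top-left  bias=+0
    (3,3)@(7, 7): e=[2,18,2] → X
    (4,3)@(9, 7): e=[6,-12,28] → .
    (3,4)@(7, 9): e=[2,40,-20] → .
    (4,4)@(9, 9): e=[6,10,6] → X
    (5,4)@(11, 9): e=[10,-20,32] → .
    (4,5)@(9, 11): e=[6,32,-16] → .
    (5,5)@(11, 11): e=[10,2,10] → X
    (6,5)@(13, 11): e=[14,-28,36] → .
    (5,6)@(11, 13): e=[10,24,-12] → .
    (8,9)@(17, 19): e=[22,0,0] → .  [on edge]
  covered (3 px):
    . . . . . . . . . .
    . . . . . . . . . .
    . . . . . . . . . .
    . . . X . . . . . .
    . . . . X . . . . .
    . . . . . X . . . .
    . . . . . . . . . .
    . . . . . . . . . .
    . . . . . . . . . .
    . . . . . . . . . .
    . . . . . . . . . .
T3:
  2·area = 8  (B↔C swapped to make it positive)
  edge (8, 12)→(18, 18): d=(10,6) right/bottom  bias=-1
  edge (18, 18)→(10, 14): d=(-8,-4) top-left  bias=+0
  edge (10, 14)→(8, 12): d=(-2,-2) top-left  bias=+0
    (0,2)@(1, 5): e=[-28,36,0] → .  [on edge]
    (1,3)@(3, 7): e=[-20,28,0] → .  [on edge]
    (1,4)@(3, 9): e=[0,12,-4] → .  [on edge]
    (2,4)@(5, 9): e=[-12,20,0] → .  [on edge]
    (3,5)@(7, 11): e=[-4,12,0] → .  [on edge]
    (4,6)@(9, 13): e=[4,4,0] → X  [on edge]
    (5,6)@(11, 13): e=[-8,12,4] → .
    (4,7)@(9, 15): e=[24,-12,-4] → .
    (5,7)@(11, 15): e=[12,-4,0] → .  [on edge]
    (6,7)@(13, 15): e=[0,4,4] → .  [on edge]
    (6,8)@(13, 17): e=[20,-12,0] → .  [on edge]
    (7,9)@(15, 19): e=[28,-20,0] → .  [on edge]
    (8,10)@(17, 21): e=[36,-28,0] → .  [on edge]
  covered (1 px):
    . . . . . . . . . .
    . . . . . . . . . .
    . . . . . . . . . .
    . . . . . . . . . .
    . . . . . . . . . .
    . . . . . . . . . .
    . . . . X . . . . .
    . . . . . . . . . .
    . . . . . . . . . .
    . . . . . . . . . .
    . . . . . . . . . .

Answer: [[9,1],[8,2],[7,3],[6,4]]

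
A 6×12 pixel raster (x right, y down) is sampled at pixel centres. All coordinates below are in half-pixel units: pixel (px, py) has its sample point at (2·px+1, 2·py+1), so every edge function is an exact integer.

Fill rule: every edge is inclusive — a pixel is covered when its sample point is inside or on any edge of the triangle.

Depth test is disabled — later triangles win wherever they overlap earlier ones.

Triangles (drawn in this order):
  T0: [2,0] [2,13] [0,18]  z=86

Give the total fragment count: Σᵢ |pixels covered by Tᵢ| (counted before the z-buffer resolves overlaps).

T0:
  2·area = 26
  edge (2, 0)→(2, 13): d=(0,13) inclusive
  edge (2, 13)→(0, 18): d=(-2,5) inclusive
  edge (0, 18)→(2, 0): d=(2,-18) inclusive
    (0,4)@(1, 9): e=[13,13,0] → X  [on edge]
    (1,4)@(3, 9): e=[-13,3,36] → .
    (0,5)@(1, 11): e=[13,9,4] → X
    (1,5)@(3, 11): e=[-13,-1,40] → .
    (0,6)@(1, 13): e=[13,5,8] → X
    (1,6)@(3, 13): e=[-13,-5,44] → .
    (0,7)@(1, 15): e=[13,1,12] → X
    (1,7)@(3, 15): e=[-13,-9,48] → .
    (0,8)@(1, 17): e=[13,-3,16] → .
  covered (4 px):
    . . . . . .
    . . . . . .
    . . . . . .
    . . . . . .
    X . . . . .
    X . . . . .
    X . . . . .
    X . . . . .
    . . . . . .
    . . . . . .
    . . . . . .
    . . . . . .

Result: 4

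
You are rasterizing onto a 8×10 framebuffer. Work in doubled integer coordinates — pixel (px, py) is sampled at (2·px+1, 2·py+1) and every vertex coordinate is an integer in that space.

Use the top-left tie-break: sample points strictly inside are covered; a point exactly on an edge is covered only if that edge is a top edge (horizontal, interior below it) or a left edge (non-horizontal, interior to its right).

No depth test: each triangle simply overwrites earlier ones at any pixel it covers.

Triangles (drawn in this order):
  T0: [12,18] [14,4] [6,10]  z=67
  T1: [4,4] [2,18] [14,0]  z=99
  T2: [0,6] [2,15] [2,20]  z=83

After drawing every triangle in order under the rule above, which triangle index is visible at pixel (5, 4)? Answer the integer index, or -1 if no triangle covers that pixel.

T0:
  2·area = 100  (B↔C swapped to make it positive)
  edge (12, 18)→(6, 10): d=(-6,-8) top-left  bias=+0
  edge (6, 10)→(14, 4): d=(8,-6) top-left  bias=+0
  edge (14, 4)→(12, 18): d=(-2,14) right/bottom  bias=-1
    (6,2)@(13, 5): e=[86,2,12] → █
    (7,2)@(15, 5): e=[102,14,-16] → ·
    (5,3)@(11, 7): e=[58,6,36] → █
    (7,3)@(15, 7): e=[90,30,-20] → ·
    (4,4)@(9, 9): e=[30,10,60] → █
    (7,4)@(15, 9): e=[78,46,-24] → ·
    (3,5)@(7, 11): e=[2,14,84] → █
    (6,5)@(13, 11): e=[50,50,0] → ·  [on edge]
    (3,6)@(7, 13): e=[-10,30,80] → ·
    (4,6)@(9, 13): e=[6,42,52] → █
    (6,6)@(13, 13): e=[38,66,-4] → ·
    (4,7)@(9, 15): e=[-6,58,48] → ·
  covered (12 px):
    · · · · · · · ·
    · · · · · · · ·
    · · · · · · █ ·
    · · · · · █ █ ·
    · · · · █ █ █ ·
    · · · █ █ █ · ·
    · · · · █ █ · ·
    · · · · · █ · ·
    · · · · · · · ·
    · · · · · · · ·
T1:
  2·area = 132  (B↔C swapped to make it positive)
  edge (4, 4)→(14, 0): d=(10,-4) top-left  bias=+0
  edge (14, 0)→(2, 18): d=(-12,18) right/bottom  bias=-1
  edge (2, 18)→(4, 4): d=(2,-14) top-left  bias=+0
    (6,0)@(13, 1): e=[6,6,120] → █
    (7,0)@(15, 1): e=[14,-30,148] → ·
    (3,1)@(7, 3): e=[2,90,40] → █
    (4,1)@(9, 3): e=[10,54,68] → █
    (5,1)@(11, 3): e=[18,18,96] → █
    (6,1)@(13, 3): e=[26,-18,124] → ·
    (2,2)@(5, 5): e=[14,102,16] → █
    (5,2)@(11, 5): e=[38,-6,100] → ·
    (2,3)@(5, 7): e=[34,78,20] → █
    (5,3)@(11, 7): e=[58,-30,104] → ·
    (2,4)@(5, 9): e=[54,54,24] → █
    (4,4)@(9, 9): e=[70,-18,80] → ·
    (1,5)@(3, 11): e=[66,66,0] → █  [on edge]
  covered (17 px):
    · · · · · · █ ·
    · · · █ █ █ · ·
    · · █ █ █ · · ·
    · · █ █ █ · · ·
    · · █ █ · · · ·
    · █ █ · · · · ·
    · █ █ · · · · ·
    · █ · · · · · ·
    · · · · · · · ·
    · · · · · · · ·
T2:
  2·area = 10
  edge (0, 6)→(2, 15): d=(2,9) right/bottom  bias=-1
  edge (2, 15)→(2, 20): d=(0,5) right/bottom  bias=-1
  edge (2, 20)→(0, 6): d=(-2,-14) top-left  bias=+0
    (0,5)@(1, 11): e=[1,5,4] → █
    (1,5)@(3, 11): e=[-17,-5,32] → ·
    (0,6)@(1, 13): e=[5,5,0] → █  [on edge]
    (1,6)@(3, 13): e=[-13,-5,28] → ·
    (0,7)@(1, 15): e=[9,5,-4] → ·
  covered (2 px):
    · · · · · · · ·
    · · · · · · · ·
    · · · · · · · ·
    · · · · · · · ·
    · · · · · · · ·
    █ · · · · · · ·
    █ · · · · · · ·
    · · · · · · · ·
    · · · · · · · ·
    · · · · · · · ·

Z-buffer (winner per pixel, '.' = empty):
  . . . . . . 1 .
  . . . 1 1 1 . .
  . . 1 1 1 . 0 .
  . . 1 1 1 0 0 .
  . . 1 1 0 0 0 .
  2 1 1 0 0 0 . .
  2 1 1 . 0 0 . .
  . 1 . . . 0 . .
  . . . . . . . .
  . . . . . . . .

Final: 0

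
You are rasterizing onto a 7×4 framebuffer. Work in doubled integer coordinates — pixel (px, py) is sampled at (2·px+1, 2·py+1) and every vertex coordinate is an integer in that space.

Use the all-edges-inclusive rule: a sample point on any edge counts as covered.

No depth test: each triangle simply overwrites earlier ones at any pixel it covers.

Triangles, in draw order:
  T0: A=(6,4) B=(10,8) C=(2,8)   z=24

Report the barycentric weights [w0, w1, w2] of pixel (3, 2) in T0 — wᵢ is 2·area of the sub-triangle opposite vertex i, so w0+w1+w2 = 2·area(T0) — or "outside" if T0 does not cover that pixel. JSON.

T0:
  2·area = 32
  edge (6, 4)→(10, 8): d=(4,4) inclusive
  edge (10, 8)→(2, 8): d=(-8,0) inclusive
  edge (2, 8)→(6, 4): d=(4,-4) inclusive
    (1,0)@(3, 1): e=[0,56,-24] → ·  [on edge]
    (4,0)@(9, 1): e=[-24,56,0] → ·  [on edge]
    (2,1)@(5, 3): e=[0,40,-8] → ·  [on edge]
    (3,1)@(7, 3): e=[-8,40,0] → ·  [on edge]
    (2,2)@(5, 5): e=[8,24,0] → #  [on edge]
    (3,2)@(7, 5): e=[0,24,8] → #  [on edge]
    (4,2)@(9, 5): e=[-8,24,16] → ·
    (1,3)@(3, 7): e=[24,8,0] → #  [on edge]
    (4,3)@(9, 7): e=[0,8,24] → #  [on edge]
    (5,3)@(11, 7): e=[-8,8,32] → ·
  covered (6 px):
    · · · · · · ·
    · · · · · · ·
    · · # # · · ·
    · # # # # · ·

Result: [24,8,0]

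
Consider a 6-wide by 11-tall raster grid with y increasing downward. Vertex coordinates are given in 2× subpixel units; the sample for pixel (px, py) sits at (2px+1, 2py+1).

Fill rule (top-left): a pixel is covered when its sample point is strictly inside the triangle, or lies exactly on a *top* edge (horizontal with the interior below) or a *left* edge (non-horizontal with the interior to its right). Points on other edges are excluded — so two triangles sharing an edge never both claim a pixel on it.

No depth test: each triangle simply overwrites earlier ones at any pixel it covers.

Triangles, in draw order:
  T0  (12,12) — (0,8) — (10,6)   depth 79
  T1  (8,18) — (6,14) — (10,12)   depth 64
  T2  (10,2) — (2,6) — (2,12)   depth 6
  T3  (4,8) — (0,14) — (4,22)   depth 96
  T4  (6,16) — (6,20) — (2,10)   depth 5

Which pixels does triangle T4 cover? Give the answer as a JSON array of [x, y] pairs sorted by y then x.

T0:
  2·area = 64
  edge (12, 12)→(0, 8): d=(-12,-4) top-left  bias=+0
  edge (0, 8)→(10, 6): d=(10,-2) top-left  bias=+0
  edge (10, 6)→(12, 12): d=(2,6) right/bottom  bias=-1
    (4,1)@(9, 3): e=[96,-32,0] → ·  [on edge]
    (2,3)@(5, 7): e=[32,0,32] → #  [on edge]
    (3,3)@(7, 7): e=[40,4,20] → #
    (4,3)@(9, 7): e=[48,8,8] → #
    (5,3)@(11, 7): e=[56,12,-4] → ·
    (1,4)@(3, 9): e=[0,16,48] → #  [on edge]
    (5,4)@(11, 9): e=[32,32,0] → ·  [on edge]
    (1,5)@(3, 11): e=[-24,36,52] → ·
    (2,5)@(5, 11): e=[-16,40,40] → ·
    (3,5)@(7, 11): e=[-8,44,28] → ·
    (4,5)@(9, 11): e=[0,48,16] → #  [on edge]
    (5,5)@(11, 11): e=[8,52,4] → #
  covered (9 px):
    · · · · · ·
    · · · · · ·
    · · · · · ·
    · · # # # ·
    · # # # # ·
    · · · · # #
    · · · · · ·
    · · · · · ·
    · · · · · ·
    · · · · · ·
    · · · · · ·
T1:
  2·area = 20
  edge (8, 18)→(6, 14): d=(-2,-4) top-left  bias=+0
  edge (6, 14)→(10, 12): d=(4,-2) top-left  bias=+0
  edge (10, 12)→(8, 18): d=(-2,6) right/bottom  bias=-1
    (5,4)@(11, 9): e=[30,-10,0] → ·  [on edge]
    (4,6)@(9, 13): e=[14,2,4] → #
    (5,6)@(11, 13): e=[22,6,-8] → ·
    (3,7)@(7, 15): e=[2,6,12] → #
    (4,7)@(9, 15): e=[10,10,0] → ·  [on edge]
    (3,8)@(7, 17): e=[-2,14,8] → ·
    (3,10)@(7, 21): e=[-10,30,0] → ·  [on edge]
  covered (2 px):
    · · · · · ·
    · · · · · ·
    · · · · · ·
    · · · · · ·
    · · · · · ·
    · · · · · ·
    · · · · # ·
    · · · # · ·
    · · · · · ·
    · · · · · ·
    · · · · · ·
T2:
  2·area = 48  (B↔C swapped to make it positive)
  edge (10, 2)→(2, 12): d=(-8,10) right/bottom  bias=-1
  edge (2, 12)→(2, 6): d=(0,-6) top-left  bias=+0
  edge (2, 6)→(10, 2): d=(8,-4) top-left  bias=+0
    (4,1)@(9, 3): e=[2,42,4] → #
    (5,1)@(11, 3): e=[-18,54,12] → ·
    (2,2)@(5, 5): e=[26,18,4] → #
    (3,2)@(7, 5): e=[6,30,12] → #
    (4,2)@(9, 5): e=[-14,42,20] → ·
    (1,3)@(3, 7): e=[30,6,12] → #
    (3,3)@(7, 7): e=[-10,30,28] → ·
    (1,4)@(3, 9): e=[14,6,28] → #
    (2,4)@(5, 9): e=[-6,18,36] → ·
    (1,5)@(3, 11): e=[-2,6,44] → ·
  covered (6 px):
    · · · · · ·
    · · · · # ·
    · · # # · ·
    · # # · · ·
    · # · · · ·
    · · · · · ·
    · · · · · ·
    · · · · · ·
    · · · · · ·
    · · · · · ·
    · · · · · ·
T3:
  2·area = 56  (B↔C swapped to make it positive)
  edge (4, 8)→(4, 22): d=(0,14) right/bottom  bias=-1
  edge (4, 22)→(0, 14): d=(-4,-8) top-left  bias=+0
  edge (0, 14)→(4, 8): d=(4,-6) top-left  bias=+0
    (1,5)@(3, 11): e=[14,36,6] → #
    (2,5)@(5, 11): e=[-14,52,18] → ·
    (0,6)@(1, 13): e=[42,12,2] → #
    (2,6)@(5, 13): e=[-14,44,26] → ·
    (0,7)@(1, 15): e=[42,4,10] → #
    (2,7)@(5, 15): e=[-14,36,34] → ·
    (0,8)@(1, 17): e=[42,-4,18] → ·
    (1,8)@(3, 17): e=[14,12,30] → #
    (2,8)@(5, 17): e=[-14,28,42] → ·
    (1,9)@(3, 19): e=[14,4,38] → #
    (2,9)@(5, 19): e=[-14,20,50] → ·
    (1,10)@(3, 21): e=[14,-4,46] → ·
  covered (7 px):
    · · · · · ·
    · · · · · ·
    · · · · · ·
    · · · · · ·
    · · · · · ·
    · # · · · ·
    # # · · · ·
    # # · · · ·
    · # · · · ·
    · # · · · ·
    · · · · · ·
T4:
  2·area = 16
  edge (6, 16)→(6, 20): d=(0,4) right/bottom  bias=-1
  edge (6, 20)→(2, 10): d=(-4,-10) top-left  bias=+0
  edge (2, 10)→(6, 16): d=(4,6) right/bottom  bias=-1
    (2,7)@(5, 15): e=[4,10,2] → #
    (3,7)@(7, 15): e=[-4,30,-10] → ·
    (2,8)@(5, 17): e=[4,2,10] → #
    (3,8)@(7, 17): e=[-4,22,-2] → ·
    (2,9)@(5, 19): e=[4,-6,18] → ·
  covered (2 px):
    · · · · · ·
    · · · · · ·
    · · · · · ·
    · · · · · ·
    · · · · · ·
    · · · · · ·
    · · · · · ·
    · · # · · ·
    · · # · · ·
    · · · · · ·
    · · · · · ·

Result: [[2,7],[2,8]]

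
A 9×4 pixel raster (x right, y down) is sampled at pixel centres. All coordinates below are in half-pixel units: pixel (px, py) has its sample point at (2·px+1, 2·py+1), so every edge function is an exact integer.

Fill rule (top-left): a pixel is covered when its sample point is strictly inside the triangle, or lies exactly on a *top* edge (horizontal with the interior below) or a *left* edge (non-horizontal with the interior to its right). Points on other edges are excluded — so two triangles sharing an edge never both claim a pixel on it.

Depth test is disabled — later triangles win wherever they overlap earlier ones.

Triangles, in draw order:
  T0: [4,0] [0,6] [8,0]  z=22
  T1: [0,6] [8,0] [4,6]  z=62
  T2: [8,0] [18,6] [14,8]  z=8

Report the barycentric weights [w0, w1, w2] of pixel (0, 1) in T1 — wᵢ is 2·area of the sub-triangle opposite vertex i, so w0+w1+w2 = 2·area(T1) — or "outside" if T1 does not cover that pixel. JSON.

T0:
  2·area = 24  (B↔C swapped to make it positive)
  edge (4, 0)→(8, 0): d=(4,0) top-left  bias=+0
  edge (8, 0)→(0, 6): d=(-8,6) right/bottom  bias=-1
  edge (0, 6)→(4, 0): d=(4,-6) top-left  bias=+0
    (2,0)@(5, 1): e=[4,10,10] → █
    (3,0)@(7, 1): e=[4,-2,22] → ·
    (1,1)@(3, 3): e=[12,6,6] → █
    (2,1)@(5, 3): e=[12,-6,18] → ·
    (0,2)@(1, 5): e=[20,2,2] → █
    (1,2)@(3, 5): e=[20,-10,14] → ·
    (0,3)@(1, 7): e=[28,-14,10] → ·
  covered (3 px):
    · · █ · · · · · ·
    · █ · · · · · · ·
    █ · · · · · · · ·
    · · · · · · · · ·
T1:
  2·area = 24
  edge (0, 6)→(8, 0): d=(8,-6) top-left  bias=+0
  edge (8, 0)→(4, 6): d=(-4,6) right/bottom  bias=-1
  edge (4, 6)→(0, 6): d=(-4,0) right/bottom  bias=-1
    (3,0)@(7, 1): e=[2,2,20] → █
    (4,0)@(9, 1): e=[14,-10,20] → ·
    (2,1)@(5, 3): e=[6,6,12] → █
    (3,1)@(7, 3): e=[18,-6,12] → ·
    (1,2)@(3, 5): e=[10,10,4] → █
    (2,2)@(5, 5): e=[22,-2,4] → ·
    (1,3)@(3, 7): e=[26,2,-4] → ·
  covered (3 px):
    · · · █ · · · · ·
    · · █ · · · · · ·
    · █ · · · · · · ·
    · · · · · · · · ·
T2:
  2·area = 44
  edge (8, 0)→(18, 6): d=(10,6) right/bottom  bias=-1
  edge (18, 6)→(14, 8): d=(-4,2) right/bottom  bias=-1
  edge (14, 8)→(8, 0): d=(-6,-8) top-left  bias=+0
    (4,0)@(9, 1): e=[4,38,2] → █
    (5,0)@(11, 1): e=[-8,34,18] → ·
    (4,1)@(9, 3): e=[24,30,-10] → ·
    (5,1)@(11, 3): e=[12,26,6] → █
    (6,1)@(13, 3): e=[0,22,22] → ·  [on edge]
    (5,2)@(11, 5): e=[32,18,-6] → ·
    (6,2)@(13, 5): e=[20,14,10] → █
    (7,2)@(15, 5): e=[8,10,26] → █
    (8,2)@(17, 5): e=[-4,6,42] → ·
    (6,3)@(13, 7): e=[40,6,-2] → ·
    (7,3)@(15, 7): e=[28,2,14] → █
    (8,3)@(17, 7): e=[16,-2,30] → ·
  covered (5 px):
    · · · · █ · · · ·
    · · · · · █ · · ·
    · · · · · · █ █ ·
    · · · · · · · █ ·

Result: "outside"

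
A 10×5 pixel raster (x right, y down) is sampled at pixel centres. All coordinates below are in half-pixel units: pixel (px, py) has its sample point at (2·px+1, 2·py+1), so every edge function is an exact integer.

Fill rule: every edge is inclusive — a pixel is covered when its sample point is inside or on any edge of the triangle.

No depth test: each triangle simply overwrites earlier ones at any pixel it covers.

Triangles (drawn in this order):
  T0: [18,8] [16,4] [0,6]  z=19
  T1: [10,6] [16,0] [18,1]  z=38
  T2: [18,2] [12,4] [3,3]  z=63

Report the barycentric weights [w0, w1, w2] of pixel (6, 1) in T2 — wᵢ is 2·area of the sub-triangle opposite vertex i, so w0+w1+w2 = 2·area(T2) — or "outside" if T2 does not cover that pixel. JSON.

T0:
  2·area = 68  (B↔C swapped to make it positive)
  edge (18, 8)→(0, 6): d=(-18,-2) inclusive
  edge (0, 6)→(16, 4): d=(16,-2) inclusive
  edge (16, 4)→(18, 8): d=(2,4) inclusive
    (4,2)@(9, 5): e=[36,2,30] → X
    (5,2)@(11, 5): e=[40,6,22] → X
    (6,2)@(13, 5): e=[44,10,14] → X
    (7,2)@(15, 5): e=[48,14,6] → X
    (8,2)@(17, 5): e=[52,18,-2] → .
    (4,3)@(9, 7): e=[0,34,34] → X  [on edge]
    (8,3)@(17, 7): e=[16,50,2] → X
    (9,3)@(19, 7): e=[20,54,-6] → .
    (4,4)@(9, 9): e=[-36,66,38] → .
    (5,4)@(11, 9): e=[-32,70,30] → .
    (6,4)@(13, 9): e=[-28,74,22] → .
    (7,4)@(15, 9): e=[-24,78,14] → .
  covered (9 px):
    . . . . . . . . . .
    . . . . . . . . . .
    . . . . X X X X . .
    . . . . X X X X X .
    . . . . . . . . . .
T1:
  2·area = 18
  edge (10, 6)→(16, 0): d=(6,-6) inclusive
  edge (16, 0)→(18, 1): d=(2,1) inclusive
  edge (18, 1)→(10, 6): d=(-8,5) inclusive
    (7,0)@(15, 1): e=[0,3,15] → X  [on edge]
    (8,0)@(17, 1): e=[12,1,5] → X
    (9,0)@(19, 1): e=[24,-1,-5] → .
    (6,1)@(13, 3): e=[0,9,9] → X  [on edge]
    (7,1)@(15, 3): e=[12,7,-1] → .
    (8,1)@(17, 3): e=[24,5,-11] → .
    (5,2)@(11, 5): e=[0,15,3] → X  [on edge]
    (6,2)@(13, 5): e=[12,13,-7] → .
    (4,3)@(9, 7): e=[0,21,-3] → .  [on edge]
    (5,3)@(11, 7): e=[12,19,-13] → .
    (3,4)@(7, 9): e=[0,27,-9] → .  [on edge]
  covered (4 px):
    . . . . . . . X X .
    . . . . . . X . . .
    . . . . . X . . . .
    . . . . . . . . . .
    . . . . . . . . . .
T2:
  2·area = 24
  edge (18, 2)→(12, 4): d=(-6,2) inclusive
  edge (12, 4)→(3, 3): d=(-9,-1) inclusive
  edge (3, 3)→(18, 2): d=(15,-1) inclusive
    (1,1)@(3, 3): e=[24,0,0] → X  [on edge]
    (2,1)@(5, 3): e=[20,2,2] → X
    (3,1)@(7, 3): e=[16,4,4] → X
    (4,1)@(9, 3): e=[12,6,6] → X
    (5,1)@(11, 3): e=[8,8,8] → X
    (6,1)@(13, 3): e=[4,10,10] → X
    (7,1)@(15, 3): e=[0,12,12] → X  [on edge]
    (8,1)@(17, 3): e=[-4,14,14] → .
    (1,2)@(3, 5): e=[12,-18,30] → .
    (2,2)@(5, 5): e=[8,-16,32] → .
    (3,2)@(7, 5): e=[4,-14,34] → .
    (4,2)@(9, 5): e=[0,-12,36] → .  [on edge]
    (1,3)@(3, 7): e=[0,-36,60] → .  [on edge]
  covered (7 px):
    . . . . . . . . . .
    . X X X X X X X . .
    . . . . . . . . . .
    . . . . . . . . . .
    . . . . . . . . . .

Answer: [10,10,4]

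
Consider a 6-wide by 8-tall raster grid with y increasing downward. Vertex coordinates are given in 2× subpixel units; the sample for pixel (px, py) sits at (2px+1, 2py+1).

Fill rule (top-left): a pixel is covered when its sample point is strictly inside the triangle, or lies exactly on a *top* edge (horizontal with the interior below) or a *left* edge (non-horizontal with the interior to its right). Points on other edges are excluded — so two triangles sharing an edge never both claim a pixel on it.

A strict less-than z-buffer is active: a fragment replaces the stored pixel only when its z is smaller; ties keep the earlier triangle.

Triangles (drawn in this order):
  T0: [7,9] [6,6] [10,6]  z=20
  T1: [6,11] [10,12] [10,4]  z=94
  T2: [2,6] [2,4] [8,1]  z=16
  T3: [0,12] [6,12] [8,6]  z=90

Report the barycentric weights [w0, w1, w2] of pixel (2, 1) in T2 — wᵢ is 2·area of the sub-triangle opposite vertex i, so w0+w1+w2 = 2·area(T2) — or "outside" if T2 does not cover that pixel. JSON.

T0:
  2·area = 12
  edge (7, 9)→(6, 6): d=(-1,-3) top-left  bias=+0
  edge (6, 6)→(10, 6): d=(4,0) top-left  bias=+0
  edge (10, 6)→(7, 9): d=(-3,3) right/bottom  bias=-1
    (2,1)@(5, 3): e=[0,-12,24] → ·  [on edge]
    (5,2)@(11, 5): e=[16,-4,0] → ·  [on edge]
    (3,3)@(7, 7): e=[2,4,6] → █
    (4,3)@(9, 7): e=[8,4,0] → ·  [on edge]
    (3,4)@(7, 9): e=[0,12,0] → ·  [on edge]
    (2,5)@(5, 11): e=[-8,20,0] → ·  [on edge]
    (1,6)@(3, 13): e=[-16,28,0] → ·  [on edge]
    (0,7)@(1, 15): e=[-24,36,0] → ·  [on edge]
    (4,7)@(9, 15): e=[0,36,-24] → ·  [on edge]
  covered (1 px):
    · · · · · ·
    · · · · · ·
    · · · · · ·
    · · · █ · ·
    · · · · · ·
    · · · · · ·
    · · · · · ·
    · · · · · ·
T1:
  2·area = 32  (B↔C swapped to make it positive)
  edge (6, 11)→(10, 4): d=(4,-7) top-left  bias=+0
  edge (10, 4)→(10, 12): d=(0,8) right/bottom  bias=-1
  edge (10, 12)→(6, 11): d=(-4,-1) top-left  bias=+0
    (4,3)@(9, 7): e=[5,8,19] → █
    (5,3)@(11, 7): e=[19,-8,21] → ·
    (4,4)@(9, 9): e=[13,8,11] → █
    (5,4)@(11, 9): e=[27,-8,13] → ·
    (3,5)@(7, 11): e=[7,24,1] → █
    (5,5)@(11, 11): e=[35,-8,5] → ·
    (3,6)@(7, 13): e=[15,24,-7] → ·
    (4,6)@(9, 13): e=[29,8,-5] → ·
  covered (4 px):
    · · · · · ·
    · · · · · ·
    · · · · · ·
    · · · · █ ·
    · · · · █ ·
    · · · █ █ ·
    · · · · · ·
    · · · · · ·
T2:
  2·area = 12
  edge (2, 6)→(2, 4): d=(0,-2) top-left  bias=+0
  edge (2, 4)→(8, 1): d=(6,-3) top-left  bias=+0
  edge (8, 1)→(2, 6): d=(-6,5) right/bottom  bias=-1
    (2,1)@(5, 3): e=[6,3,3] → █
    (3,1)@(7, 3): e=[10,9,-7] → ·
    (1,2)@(3, 5): e=[2,9,1] → █
    (2,2)@(5, 5): e=[6,15,-9] → ·
    (1,3)@(3, 7): e=[2,21,-11] → ·
  covered (2 px):
    · · · · · ·
    · · █ · · ·
    · █ · · · ·
    · · · · · ·
    · · · · · ·
    · · · · · ·
    · · · · · ·
    · · · · · ·
T3:
  2·area = 36  (B↔C swapped to make it positive)
  edge (0, 12)→(8, 6): d=(8,-6) top-left  bias=+0
  edge (8, 6)→(6, 12): d=(-2,6) right/bottom  bias=-1
  edge (6, 12)→(0, 12): d=(-6,0) right/bottom  bias=-1
    (4,1)@(9, 3): e=[-18,0,54] → ·  [on edge]
    (3,3)@(7, 7): e=[2,4,30] → █
    (4,3)@(9, 7): e=[14,-8,30] → ·
    (2,4)@(5, 9): e=[6,12,18] → █
    (3,4)@(7, 9): e=[18,0,18] → ·  [on edge]
    (1,5)@(3, 11): e=[10,20,6] → █
    (3,5)@(7, 11): e=[34,-4,6] → ·
    (1,6)@(3, 13): e=[26,16,-6] → ·
    (2,6)@(5, 13): e=[38,4,-6] → ·
    (2,7)@(5, 15): e=[54,0,-18] → ·  [on edge]
  covered (4 px):
    · · · · · ·
    · · · · · ·
    · · · · · ·
    · · · █ · ·
    · · █ · · ·
    · █ █ · · ·
    · · · · · ·
    · · · · · ·

Result: [3,3,6]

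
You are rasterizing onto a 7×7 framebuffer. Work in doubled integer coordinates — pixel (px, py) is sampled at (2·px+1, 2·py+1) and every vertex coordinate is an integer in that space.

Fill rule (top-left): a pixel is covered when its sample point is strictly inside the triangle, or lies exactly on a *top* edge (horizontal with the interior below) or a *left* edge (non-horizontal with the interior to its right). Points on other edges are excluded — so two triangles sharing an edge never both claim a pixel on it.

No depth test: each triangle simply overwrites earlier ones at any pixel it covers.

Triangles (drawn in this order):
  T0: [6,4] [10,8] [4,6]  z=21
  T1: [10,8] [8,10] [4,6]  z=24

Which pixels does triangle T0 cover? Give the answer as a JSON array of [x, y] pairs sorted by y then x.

T0:
  2·area = 16
  edge (6, 4)→(10, 8): d=(4,4) right/bottom  bias=-1
  edge (10, 8)→(4, 6): d=(-6,-2) top-left  bias=+0
  edge (4, 6)→(6, 4): d=(2,-2) top-left  bias=+0
    (1,0)@(3, 1): e=[0,28,-12] → ·  [on edge]
    (4,0)@(9, 1): e=[-24,40,0] → ·  [on edge]
    (2,1)@(5, 3): e=[0,20,-4] → ·  [on edge]
    (3,1)@(7, 3): e=[-8,24,0] → ·  [on edge]
    (0,2)@(1, 5): e=[24,0,-8] → ·  [on edge]
    (2,2)@(5, 5): e=[8,8,0] → █  [on edge]
    (3,2)@(7, 5): e=[0,12,4] → ·  [on edge]
    (1,3)@(3, 7): e=[24,-8,0] → ·  [on edge]
    (2,3)@(5, 7): e=[16,-4,4] → ·
    (3,3)@(7, 7): e=[8,0,8] → █  [on edge]
    (4,3)@(9, 7): e=[0,4,12] → ·  [on edge]
    (0,4)@(1, 9): e=[40,-24,0] → ·  [on edge]
    (5,4)@(11, 9): e=[0,-4,20] → ·  [on edge]
    (6,4)@(13, 9): e=[-8,0,24] → ·  [on edge]
    (6,5)@(13, 11): e=[0,-12,28] → ·  [on edge]
  covered (2 px):
    · · · · · · ·
    · · · · · · ·
    · · █ · · · ·
    · · · █ · · ·
    · · · · · · ·
    · · · · · · ·
    · · · · · · ·
T1:
  2·area = 16
  edge (10, 8)→(8, 10): d=(-2,2) right/bottom  bias=-1
  edge (8, 10)→(4, 6): d=(-4,-4) top-left  bias=+0
  edge (4, 6)→(10, 8): d=(6,2) right/bottom  bias=-1
    (0,1)@(1, 3): e=[28,0,-12] → ·  [on edge]
    (0,2)@(1, 5): e=[24,-8,0] → ·  [on edge]
    (1,2)@(3, 5): e=[20,0,-4] → ·  [on edge]
    (6,2)@(13, 5): e=[0,40,-24] → ·  [on edge]
    (2,3)@(5, 7): e=[12,0,4] → █  [on edge]
    (3,3)@(7, 7): e=[8,8,0] → ·  [on edge]
    (5,3)@(11, 7): e=[0,24,-8] → ·  [on edge]
    (2,4)@(5, 9): e=[8,-8,16] → ·
    (3,4)@(7, 9): e=[4,0,12] → █  [on edge]
    (4,4)@(9, 9): e=[0,8,8] → ·  [on edge]
    (6,4)@(13, 9): e=[-8,24,0] → ·  [on edge]
    (3,5)@(7, 11): e=[0,-8,24] → ·  [on edge]
    (4,5)@(9, 11): e=[-4,0,20] → ·  [on edge]
    (2,6)@(5, 13): e=[0,-24,40] → ·  [on edge]
    (5,6)@(11, 13): e=[-12,0,28] → ·  [on edge]
  covered (2 px):
    · · · · · · ·
    · · · · · · ·
    · · · · · · ·
    · · █ · · · ·
    · · · █ · · ·
    · · · · · · ·
    · · · · · · ·

Answer: [[2,2],[3,3]]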